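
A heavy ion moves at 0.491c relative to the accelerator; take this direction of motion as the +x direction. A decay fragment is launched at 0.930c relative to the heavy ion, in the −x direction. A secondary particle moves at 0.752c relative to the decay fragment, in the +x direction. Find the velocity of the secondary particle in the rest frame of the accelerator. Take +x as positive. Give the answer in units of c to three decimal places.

-0.142c

Apply u = (u' + v)/(1 + u'v/c²) successively, working outward toward the accelerator.
Start: velocity of the heavy ion relative to the accelerator = 0.4910c.
Compose with the decay fragment (u' = -0.930 in the heavy ion frame): u_1 = (-0.930 + 0.491) / (1 + (-0.930)·0.491) = -0.4390/0.5434 = -0.8079.
Compose with the secondary particle (u' = 0.752 in the decay fragment frame): u_2 = (0.752 + (-0.808)) / (1 + 0.752·(-0.808)) = -0.0559/0.3924 = -0.1425.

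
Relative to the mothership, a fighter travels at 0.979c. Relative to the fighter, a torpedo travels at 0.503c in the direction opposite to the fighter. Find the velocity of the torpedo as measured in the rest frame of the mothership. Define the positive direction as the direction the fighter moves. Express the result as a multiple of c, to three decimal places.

With v = 0.979 and u' = -0.503 (in units of c),
u = (u' + v)/(1 + u'v/c²):
u = (-0.503 + 0.979) / (1 + (-0.503)·0.979) = 0.4760/0.5076 = 0.9378

+0.938c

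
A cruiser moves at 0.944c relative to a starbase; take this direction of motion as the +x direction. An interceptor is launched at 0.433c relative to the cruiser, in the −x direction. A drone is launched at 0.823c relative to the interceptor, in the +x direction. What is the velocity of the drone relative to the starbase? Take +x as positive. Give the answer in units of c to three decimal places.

Apply u = (u' + v)/(1 + u'v/c²) successively, working outward toward the starbase.
Start: velocity of the cruiser relative to the starbase = 0.9440c.
Compose with the interceptor (u' = -0.433 in the cruiser frame): u_1 = (-0.433 + 0.944) / (1 + (-0.433)·0.944) = 0.5110/0.5912 = 0.8643.
Compose with the drone (u' = 0.823 in the interceptor frame): u_2 = (0.823 + 0.864) / (1 + 0.823·0.864) = 1.6873/1.7113 = 0.9860.

+0.986c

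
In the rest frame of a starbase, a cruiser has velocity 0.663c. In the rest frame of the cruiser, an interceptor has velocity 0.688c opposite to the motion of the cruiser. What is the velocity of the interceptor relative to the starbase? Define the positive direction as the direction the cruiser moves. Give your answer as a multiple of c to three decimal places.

With v = 0.663 and u' = -0.688 (in units of c),
u = (u' + v)/(1 + u'v/c²):
u = (-0.688 + 0.663) / (1 + (-0.688)·0.663) = -0.0250/0.5439 = -0.0460

-0.046c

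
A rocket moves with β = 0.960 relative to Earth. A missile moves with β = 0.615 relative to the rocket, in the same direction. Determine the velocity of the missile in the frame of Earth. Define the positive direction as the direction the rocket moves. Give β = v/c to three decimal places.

With v = 0.960 and u' = 0.615 (in units of c),
u = (u' + v)/(1 + u'v/c²):
u = (0.615 + 0.960) / (1 + 0.615·0.960) = 1.5750/1.5904 = 0.9903
(Galilean addition would give +1.575c, exceeding c.)

β = 0.990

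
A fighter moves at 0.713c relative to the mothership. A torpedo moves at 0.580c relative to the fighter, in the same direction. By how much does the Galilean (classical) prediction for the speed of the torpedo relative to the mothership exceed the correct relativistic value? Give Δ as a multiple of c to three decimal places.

Δ = 0.378c

Galilean: u_cl = 0.580 + 0.713 = 1.2930.
Relativistic: u_rel = (0.580 + 0.713) / (1 + 0.580·0.713) = 1.2930/1.4135 = 0.9147.
Δ = 1.2930 − 0.9147 = 0.3783.
(The classical prediction exceeds c; the relativistic result does not.)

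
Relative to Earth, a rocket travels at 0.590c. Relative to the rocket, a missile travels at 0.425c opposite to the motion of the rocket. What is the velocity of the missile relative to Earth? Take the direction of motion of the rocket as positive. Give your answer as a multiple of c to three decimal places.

+0.220c

With v = 0.590 and u' = -0.425 (in units of c),
u = (u' + v)/(1 + u'v/c²):
u = (-0.425 + 0.590) / (1 + (-0.425)·0.590) = 0.1650/0.7492 = 0.2202
(Galilean addition would give +0.165c.)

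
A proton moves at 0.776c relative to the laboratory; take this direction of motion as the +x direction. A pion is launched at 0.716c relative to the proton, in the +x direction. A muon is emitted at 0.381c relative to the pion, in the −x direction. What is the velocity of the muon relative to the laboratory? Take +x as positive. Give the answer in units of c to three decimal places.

Apply u = (u' + v)/(1 + u'v/c²) successively, working outward toward the laboratory.
Start: velocity of the proton relative to the laboratory = 0.7760c.
Compose with the pion (u' = 0.716 in the proton frame): u_1 = (0.716 + 0.776) / (1 + 0.716·0.776) = 1.4920/1.5556 = 0.9591.
Compose with the muon (u' = -0.381 in the pion frame): u_2 = (-0.381 + 0.959) / (1 + (-0.381)·0.959) = 0.5781/0.6346 = 0.9110.

+0.911c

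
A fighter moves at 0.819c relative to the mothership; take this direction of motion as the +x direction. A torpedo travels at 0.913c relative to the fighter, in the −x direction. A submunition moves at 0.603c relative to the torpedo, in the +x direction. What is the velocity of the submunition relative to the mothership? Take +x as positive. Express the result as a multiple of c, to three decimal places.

+0.297c

Apply u = (u' + v)/(1 + u'v/c²) successively, working outward toward the mothership.
Start: velocity of the fighter relative to the mothership = 0.8190c.
Compose with the torpedo (u' = -0.913 in the fighter frame): u_1 = (-0.913 + 0.819) / (1 + (-0.913)·0.819) = -0.0940/0.2523 = -0.3726.
Compose with the submunition (u' = 0.603 in the torpedo frame): u_2 = (0.603 + (-0.373)) / (1 + 0.603·(-0.373)) = 0.2304/0.7753 = 0.2971.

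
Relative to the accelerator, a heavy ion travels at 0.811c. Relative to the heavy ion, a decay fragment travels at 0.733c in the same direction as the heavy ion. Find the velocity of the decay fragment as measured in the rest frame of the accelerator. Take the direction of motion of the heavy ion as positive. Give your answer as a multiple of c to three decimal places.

With v = 0.811 and u' = 0.733 (in units of c),
u = (u' + v)/(1 + u'v/c²):
u = (0.733 + 0.811) / (1 + 0.733·0.811) = 1.5440/1.5945 = 0.9684
(Galilean addition would give +1.544c, exceeding c.)

0.968c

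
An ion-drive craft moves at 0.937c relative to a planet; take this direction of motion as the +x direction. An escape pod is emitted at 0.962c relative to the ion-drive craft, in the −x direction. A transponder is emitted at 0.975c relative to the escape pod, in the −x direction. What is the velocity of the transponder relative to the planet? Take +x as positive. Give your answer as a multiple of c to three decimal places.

-0.985c

Apply u = (u' + v)/(1 + u'v/c²) successively, working outward toward the planet.
Start: velocity of the ion-drive craft relative to the planet = 0.9370c.
Compose with the escape pod (u' = -0.962 in the ion-drive craft frame): u_1 = (-0.962 + 0.937) / (1 + (-0.962)·0.937) = -0.0250/0.0986 = -0.2535.
Compose with the transponder (u' = -0.975 in the escape pod frame): u_2 = (-0.975 + (-0.254)) / (1 + (-0.975)·(-0.254)) = -1.2285/1.2472 = -0.9850.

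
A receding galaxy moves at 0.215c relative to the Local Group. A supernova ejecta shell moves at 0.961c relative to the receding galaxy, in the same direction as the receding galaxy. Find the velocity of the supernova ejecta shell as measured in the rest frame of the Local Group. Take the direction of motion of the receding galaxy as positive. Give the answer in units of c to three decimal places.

With v = 0.215 and u' = 0.961 (in units of c),
u = (u' + v)/(1 + u'v/c²):
u = (0.961 + 0.215) / (1 + 0.961·0.215) = 1.1760/1.2066 = 0.9746
(Galilean addition would give +1.176c, exceeding c.)

0.975c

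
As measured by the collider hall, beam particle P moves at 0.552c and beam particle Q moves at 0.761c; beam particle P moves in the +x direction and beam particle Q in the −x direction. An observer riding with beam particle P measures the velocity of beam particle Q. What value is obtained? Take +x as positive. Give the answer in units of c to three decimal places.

-0.925c

β_A = 0.552, β_B = -0.761.
Transform to A's frame with the inverse velocity-addition law: u' = (u − v)/(1 − uv/c²), taking u = β_B and v = β_A.
u' = (-0.761 − 0.552) / (1 − (0.552)(-0.761)) = -1.3130/1.4201 = -0.9246.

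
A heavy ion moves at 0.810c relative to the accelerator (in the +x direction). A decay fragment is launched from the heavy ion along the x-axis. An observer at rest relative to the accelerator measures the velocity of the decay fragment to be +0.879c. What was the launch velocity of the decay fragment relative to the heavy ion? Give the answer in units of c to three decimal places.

+0.240c

Invert the composition law: u' = (u − v)/(1 − uv/c²).
u' = (0.879 − 0.810) / (1 − (0.879)(0.810)) = 0.0690/0.2880 = 0.2396.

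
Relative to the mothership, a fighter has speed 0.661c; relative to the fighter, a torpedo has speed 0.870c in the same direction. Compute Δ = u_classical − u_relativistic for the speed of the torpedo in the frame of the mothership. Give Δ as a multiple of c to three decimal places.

Galilean: u_cl = 0.870 + 0.661 = 1.5310.
Relativistic: u_rel = (0.870 + 0.661) / (1 + 0.870·0.661) = 1.5310/1.5751 = 0.9720.
Δ = 1.5310 − 0.9720 = 0.5590.
(The classical prediction exceeds c; the relativistic result does not.)

Δ = 0.559c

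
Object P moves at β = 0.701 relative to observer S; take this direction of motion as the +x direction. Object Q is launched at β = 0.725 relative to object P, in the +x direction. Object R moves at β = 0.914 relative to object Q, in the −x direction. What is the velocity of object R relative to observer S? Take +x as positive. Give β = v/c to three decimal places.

β = +0.232

Apply u = (u' + v)/(1 + u'v/c²) successively, working outward toward observer S.
Start: velocity of object P relative to observer S = 0.7010c.
Compose with object Q (u' = 0.725 in object P frame): u_1 = (0.725 + 0.701) / (1 + 0.725·0.701) = 1.4260/1.5082 = 0.9455.
Compose with object R (u' = -0.914 in object Q frame): u_2 = (-0.914 + 0.945) / (1 + (-0.914)·0.945) = 0.0315/0.1358 = 0.2318.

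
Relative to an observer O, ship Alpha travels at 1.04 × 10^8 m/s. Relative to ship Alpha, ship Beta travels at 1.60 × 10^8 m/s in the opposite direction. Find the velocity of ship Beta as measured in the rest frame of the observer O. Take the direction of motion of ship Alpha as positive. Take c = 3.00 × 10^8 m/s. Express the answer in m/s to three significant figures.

In units of c (dividing by 3.00 × 10^8 m/s): v = 0.347, u' = -0.533.
u = (u' + v)/(1 + u'v/c²):
u = (-0.533 + 0.347) / (1 + (-0.533)·0.347) = -0.1867/0.8151 = -0.2290
(Galilean addition would give -0.187c.)
Converting back: u = -0.2290 × 3.00 × 10^8 m/s.

-6.87 × 10^7 m/s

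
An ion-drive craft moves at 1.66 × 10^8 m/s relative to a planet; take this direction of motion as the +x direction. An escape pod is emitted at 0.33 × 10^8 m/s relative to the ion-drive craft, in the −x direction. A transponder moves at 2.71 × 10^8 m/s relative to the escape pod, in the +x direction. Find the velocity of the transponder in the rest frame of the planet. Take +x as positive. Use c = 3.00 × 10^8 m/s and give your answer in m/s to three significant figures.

+2.89 × 10^8 m/s

Apply u = (u' + v)/(1 + u'v/c²) successively, working outward toward the planet.
(Dividing each given speed by c = 3.00 × 10^8 m/s to work in units of c.)
Start: velocity of the ion-drive craft relative to the planet = 0.5533c.
Compose with the escape pod (u' = -0.110 in the ion-drive craft frame): u_1 = (-0.110 + 0.553) / (1 + (-0.110)·0.553) = 0.4433/0.9391 = 0.4721.
Compose with the transponder (u' = 0.903 in the escape pod frame): u_2 = (0.903 + 0.472) / (1 + 0.903·0.472) = 1.3754/1.4264 = 0.9642.
So u = 0.9642 × 3.00 × 10^8 m/s.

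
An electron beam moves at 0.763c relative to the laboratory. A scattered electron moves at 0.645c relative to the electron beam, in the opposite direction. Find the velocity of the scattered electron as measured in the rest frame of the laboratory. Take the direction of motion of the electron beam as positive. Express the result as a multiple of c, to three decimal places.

+0.232c

With v = 0.763 and u' = -0.645 (in units of c),
u = (u' + v)/(1 + u'v/c²):
u = (-0.645 + 0.763) / (1 + (-0.645)·0.763) = 0.1180/0.5079 = 0.2323
(Galilean addition would give +0.118c.)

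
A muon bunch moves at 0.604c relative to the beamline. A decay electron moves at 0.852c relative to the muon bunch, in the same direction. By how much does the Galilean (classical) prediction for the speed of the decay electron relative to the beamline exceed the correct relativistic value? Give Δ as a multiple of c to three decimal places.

Galilean: u_cl = 0.852 + 0.604 = 1.4560.
Relativistic: u_rel = (0.852 + 0.604) / (1 + 0.852·0.604) = 1.4560/1.5146 = 0.9613.
Δ = 1.4560 − 0.9613 = 0.4947.
(The classical prediction exceeds c; the relativistic result does not.)

Δ = 0.495c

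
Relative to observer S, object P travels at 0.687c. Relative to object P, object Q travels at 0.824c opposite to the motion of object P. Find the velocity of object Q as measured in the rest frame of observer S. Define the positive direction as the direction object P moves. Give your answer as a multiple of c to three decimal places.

With v = 0.687 and u' = -0.824 (in units of c),
u = (u' + v)/(1 + u'v/c²):
u = (-0.824 + 0.687) / (1 + (-0.824)·0.687) = -0.1370/0.4339 = -0.3157

-0.316c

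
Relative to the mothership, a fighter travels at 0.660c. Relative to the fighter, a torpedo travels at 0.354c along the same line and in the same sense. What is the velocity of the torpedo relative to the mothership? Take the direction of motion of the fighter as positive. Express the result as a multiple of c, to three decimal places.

With v = 0.660 and u' = 0.354 (in units of c),
u = (u' + v)/(1 + u'v/c²):
u = (0.354 + 0.660) / (1 + 0.354·0.660) = 1.0140/1.2336 = 0.8220

0.822c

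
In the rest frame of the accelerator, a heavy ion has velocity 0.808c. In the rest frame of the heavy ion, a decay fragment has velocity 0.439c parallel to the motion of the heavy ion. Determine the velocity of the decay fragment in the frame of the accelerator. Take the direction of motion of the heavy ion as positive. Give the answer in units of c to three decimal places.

With v = 0.808 and u' = 0.439 (in units of c),
u = (u' + v)/(1 + u'v/c²):
u = (0.439 + 0.808) / (1 + 0.439·0.808) = 1.2470/1.3547 = 0.9205

0.920c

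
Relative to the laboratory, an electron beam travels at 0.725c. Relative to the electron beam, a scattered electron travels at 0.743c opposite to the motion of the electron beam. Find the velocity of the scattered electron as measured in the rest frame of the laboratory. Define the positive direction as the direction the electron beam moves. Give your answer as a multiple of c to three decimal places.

With v = 0.725 and u' = -0.743 (in units of c),
u = (u' + v)/(1 + u'v/c²):
u = (-0.743 + 0.725) / (1 + (-0.743)·0.725) = -0.0180/0.4613 = -0.0390
(Galilean addition would give -0.018c.)

-0.039c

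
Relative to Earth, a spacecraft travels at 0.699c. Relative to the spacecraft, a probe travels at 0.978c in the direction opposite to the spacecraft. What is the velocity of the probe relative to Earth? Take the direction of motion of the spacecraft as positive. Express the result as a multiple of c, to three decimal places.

With v = 0.699 and u' = -0.978 (in units of c),
u = (u' + v)/(1 + u'v/c²):
u = (-0.978 + 0.699) / (1 + (-0.978)·0.699) = -0.2790/0.3164 = -0.8819

-0.882c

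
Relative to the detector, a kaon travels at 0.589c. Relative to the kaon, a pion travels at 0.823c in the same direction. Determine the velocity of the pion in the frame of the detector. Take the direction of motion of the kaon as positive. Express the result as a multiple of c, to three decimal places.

0.951c

With v = 0.589 and u' = 0.823 (in units of c),
u = (u' + v)/(1 + u'v/c²):
u = (0.823 + 0.589) / (1 + 0.823·0.589) = 1.4120/1.4847 = 0.9510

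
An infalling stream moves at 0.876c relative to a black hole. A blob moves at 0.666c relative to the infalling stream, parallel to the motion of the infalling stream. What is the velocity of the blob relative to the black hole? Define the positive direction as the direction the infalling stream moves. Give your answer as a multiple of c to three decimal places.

0.974c

With v = 0.876 and u' = 0.666 (in units of c),
u = (u' + v)/(1 + u'v/c²):
u = (0.666 + 0.876) / (1 + 0.666·0.876) = 1.5420/1.5834 = 0.9738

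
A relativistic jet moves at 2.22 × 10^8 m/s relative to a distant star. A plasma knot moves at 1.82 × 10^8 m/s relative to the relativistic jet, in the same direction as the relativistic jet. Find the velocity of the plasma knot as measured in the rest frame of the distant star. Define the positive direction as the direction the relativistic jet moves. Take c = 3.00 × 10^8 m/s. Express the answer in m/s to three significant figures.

2.79 × 10^8 m/s

In units of c (dividing by 3.00 × 10^8 m/s): v = 0.740, u' = 0.607.
u = (u' + v)/(1 + u'v/c²):
u = (0.607 + 0.740) / (1 + 0.607·0.740) = 1.3467/1.4489 = 0.9294
Converting back: u = 0.9294 × 3.00 × 10^8 m/s.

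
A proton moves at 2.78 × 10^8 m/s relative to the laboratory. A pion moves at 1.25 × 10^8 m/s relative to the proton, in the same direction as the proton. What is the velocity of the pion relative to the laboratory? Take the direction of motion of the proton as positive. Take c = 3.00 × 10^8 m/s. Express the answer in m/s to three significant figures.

2.91 × 10^8 m/s

In units of c (dividing by 3.00 × 10^8 m/s): v = 0.927, u' = 0.417.
u = (u' + v)/(1 + u'v/c²):
u = (0.417 + 0.927) / (1 + 0.417·0.927) = 1.3433/1.3861 = 0.9691
Converting back: u = 0.9691 × 3.00 × 10^8 m/s.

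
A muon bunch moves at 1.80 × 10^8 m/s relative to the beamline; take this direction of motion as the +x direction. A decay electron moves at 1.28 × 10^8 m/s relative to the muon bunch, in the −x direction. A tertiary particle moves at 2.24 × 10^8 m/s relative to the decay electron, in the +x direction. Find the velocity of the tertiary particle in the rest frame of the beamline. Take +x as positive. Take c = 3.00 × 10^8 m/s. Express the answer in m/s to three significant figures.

+2.50 × 10^8 m/s

Apply u = (u' + v)/(1 + u'v/c²) successively, working outward toward the beamline.
(Dividing each given speed by c = 3.00 × 10^8 m/s to work in units of c.)
Start: velocity of the muon bunch relative to the beamline = 0.6000c.
Compose with the decay electron (u' = -0.427 in the muon bunch frame): u_1 = (-0.427 + 0.600) / (1 + (-0.427)·0.600) = 0.1733/0.7440 = 0.2330.
Compose with the tertiary particle (u' = 0.747 in the decay electron frame): u_2 = (0.747 + 0.233) / (1 + 0.747·0.233) = 0.9796/1.1740 = 0.8345.
So u = 0.8345 × 3.00 × 10^8 m/s.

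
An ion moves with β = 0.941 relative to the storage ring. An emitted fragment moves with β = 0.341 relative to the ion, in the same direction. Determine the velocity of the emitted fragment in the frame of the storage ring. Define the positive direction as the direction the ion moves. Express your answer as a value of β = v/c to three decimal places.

β = 0.971

With v = 0.941 and u' = 0.341 (in units of c),
u = (u' + v)/(1 + u'v/c²):
u = (0.341 + 0.941) / (1 + 0.341·0.941) = 1.2820/1.3209 = 0.9706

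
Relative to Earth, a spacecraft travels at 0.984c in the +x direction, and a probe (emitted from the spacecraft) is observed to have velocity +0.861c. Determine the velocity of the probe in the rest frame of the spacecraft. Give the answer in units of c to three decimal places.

-0.805c

Invert the composition law: u' = (u − v)/(1 − uv/c²).
u' = (0.861 − 0.984) / (1 − (0.861)(0.984)) = -0.1230/0.1528 = -0.8051.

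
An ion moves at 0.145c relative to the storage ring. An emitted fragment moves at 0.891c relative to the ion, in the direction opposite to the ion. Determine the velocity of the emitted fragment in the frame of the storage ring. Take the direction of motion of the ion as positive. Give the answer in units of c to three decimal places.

With v = 0.145 and u' = -0.891 (in units of c),
u = (u' + v)/(1 + u'v/c²):
u = (-0.891 + 0.145) / (1 + (-0.891)·0.145) = -0.7460/0.8708 = -0.8567
(Galilean addition would give -0.746c.)

-0.857c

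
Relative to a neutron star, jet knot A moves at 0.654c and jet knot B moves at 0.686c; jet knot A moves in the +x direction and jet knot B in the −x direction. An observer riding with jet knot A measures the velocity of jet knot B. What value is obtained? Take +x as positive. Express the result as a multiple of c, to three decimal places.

β_A = 0.654, β_B = -0.686.
Transform to A's frame with the inverse velocity-addition law: u' = (u − v)/(1 − uv/c²), taking u = β_B and v = β_A.
u' = (-0.686 − 0.654) / (1 − (0.654)(-0.686)) = -1.3400/1.4486 = -0.9250.

-0.925c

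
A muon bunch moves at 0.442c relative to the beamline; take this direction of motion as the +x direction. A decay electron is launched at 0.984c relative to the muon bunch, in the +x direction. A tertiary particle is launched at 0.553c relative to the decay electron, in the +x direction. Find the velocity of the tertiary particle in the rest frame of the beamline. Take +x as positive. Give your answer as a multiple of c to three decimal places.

Apply u = (u' + v)/(1 + u'v/c²) successively, working outward toward the beamline.
Start: velocity of the muon bunch relative to the beamline = 0.4420c.
Compose with the decay electron (u' = 0.984 in the muon bunch frame): u_1 = (0.984 + 0.442) / (1 + 0.984·0.442) = 1.4260/1.4349 = 0.9938.
Compose with the tertiary particle (u' = 0.553 in the decay electron frame): u_2 = (0.553 + 0.994) / (1 + 0.553·0.994) = 1.5468/1.5496 = 0.9982.

0.998c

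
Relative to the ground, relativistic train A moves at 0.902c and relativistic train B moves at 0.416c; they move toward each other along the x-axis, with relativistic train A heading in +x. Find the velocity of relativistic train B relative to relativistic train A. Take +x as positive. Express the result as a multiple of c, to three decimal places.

β_A = 0.902, β_B = -0.416.
Transform to A's frame with the inverse velocity-addition law: u' = (u − v)/(1 − uv/c²), taking u = β_B and v = β_A.
u' = (-0.416 − 0.902) / (1 − (0.902)(-0.416)) = -1.3180/1.3752 = -0.9584.

-0.958c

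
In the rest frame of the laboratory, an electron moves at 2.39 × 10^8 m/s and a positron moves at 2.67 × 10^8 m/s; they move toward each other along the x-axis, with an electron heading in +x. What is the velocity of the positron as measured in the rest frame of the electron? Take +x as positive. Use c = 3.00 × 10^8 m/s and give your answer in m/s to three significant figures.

-2.96 × 10^8 m/s

β_A = 0.797, β_B = -0.890 (dividing each by c = 3.00 × 10^8 m/s).
Transform to A's frame with the inverse velocity-addition law: u' = (u − v)/(1 − uv/c²), taking u = β_B and v = β_A.
u' = (-0.890 − 0.797) / (1 − (0.797)(-0.890)) = -1.6867/1.7090 = -0.9869.
u' = -0.9869 × 3.00 × 10^8 m/s.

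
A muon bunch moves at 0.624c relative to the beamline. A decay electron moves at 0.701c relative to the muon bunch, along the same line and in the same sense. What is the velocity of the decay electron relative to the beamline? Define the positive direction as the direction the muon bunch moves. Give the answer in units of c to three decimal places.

0.922c

With v = 0.624 and u' = 0.701 (in units of c),
u = (u' + v)/(1 + u'v/c²):
u = (0.701 + 0.624) / (1 + 0.701·0.624) = 1.3250/1.4374 = 0.9218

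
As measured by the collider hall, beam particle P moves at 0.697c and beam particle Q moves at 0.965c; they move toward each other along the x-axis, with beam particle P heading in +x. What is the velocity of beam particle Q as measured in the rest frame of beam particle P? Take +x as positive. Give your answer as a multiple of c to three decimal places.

-0.994c

β_A = 0.697, β_B = -0.965.
Transform to A's frame with the inverse velocity-addition law: u' = (u − v)/(1 − uv/c²), taking u = β_B and v = β_A.
u' = (-0.965 − 0.697) / (1 − (0.697)(-0.965)) = -1.6620/1.6726 = -0.9937.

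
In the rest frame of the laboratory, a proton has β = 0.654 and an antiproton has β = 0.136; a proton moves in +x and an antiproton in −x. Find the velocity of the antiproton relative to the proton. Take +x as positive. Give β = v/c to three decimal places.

β_A = 0.654, β_B = -0.136.
Transform to A's frame with the inverse velocity-addition law: u' = (u − v)/(1 − uv/c²), taking u = β_B and v = β_A.
u' = (-0.136 − 0.654) / (1 − (0.654)(-0.136)) = -0.7900/1.0889 = -0.7255.

β = -0.725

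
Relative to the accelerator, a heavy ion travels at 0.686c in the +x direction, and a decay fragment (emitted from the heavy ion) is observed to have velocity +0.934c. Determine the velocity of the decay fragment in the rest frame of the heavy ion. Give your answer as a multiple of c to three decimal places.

Invert the composition law: u' = (u − v)/(1 − uv/c²).
u' = (0.934 − 0.686) / (1 − (0.934)(0.686)) = 0.2480/0.3593 = 0.6903.

+0.690c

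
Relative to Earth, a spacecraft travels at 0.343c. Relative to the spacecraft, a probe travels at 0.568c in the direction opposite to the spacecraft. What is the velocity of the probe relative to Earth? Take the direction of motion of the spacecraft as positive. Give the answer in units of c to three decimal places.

With v = 0.343 and u' = -0.568 (in units of c),
u = (u' + v)/(1 + u'v/c²):
u = (-0.568 + 0.343) / (1 + (-0.568)·0.343) = -0.2250/0.8052 = -0.2794
(Galilean addition would give -0.225c.)

-0.279c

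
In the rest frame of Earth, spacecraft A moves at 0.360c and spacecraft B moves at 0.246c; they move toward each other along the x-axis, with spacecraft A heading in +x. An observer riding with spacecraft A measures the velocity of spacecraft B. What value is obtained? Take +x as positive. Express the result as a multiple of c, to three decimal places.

β_A = 0.360, β_B = -0.246.
Transform to A's frame with the inverse velocity-addition law: u' = (u − v)/(1 − uv/c²), taking u = β_B and v = β_A.
u' = (-0.246 − 0.360) / (1 − (0.360)(-0.246)) = -0.6060/1.0886 = -0.5567.

-0.557c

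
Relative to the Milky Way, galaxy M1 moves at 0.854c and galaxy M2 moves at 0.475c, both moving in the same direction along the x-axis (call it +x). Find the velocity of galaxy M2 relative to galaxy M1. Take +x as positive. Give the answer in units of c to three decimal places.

β_A = 0.854, β_B = 0.475.
Transform to A's frame with the inverse velocity-addition law: u' = (u − v)/(1 − uv/c²), taking u = β_B and v = β_A.
u' = (0.475 − 0.854) / (1 − (0.854)(0.475)) = -0.3790/0.5944 = -0.6377.

-0.638c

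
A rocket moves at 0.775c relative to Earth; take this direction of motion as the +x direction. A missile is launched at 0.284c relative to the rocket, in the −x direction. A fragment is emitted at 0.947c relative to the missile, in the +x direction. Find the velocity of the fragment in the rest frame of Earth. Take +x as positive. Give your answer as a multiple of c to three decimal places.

+0.988c

Apply u = (u' + v)/(1 + u'v/c²) successively, working outward toward Earth.
Start: velocity of the rocket relative to Earth = 0.7750c.
Compose with the missile (u' = -0.284 in the rocket frame): u_1 = (-0.284 + 0.775) / (1 + (-0.284)·0.775) = 0.4910/0.7799 = 0.6296.
Compose with the fragment (u' = 0.947 in the missile frame): u_2 = (0.947 + 0.630) / (1 + 0.947·0.630) = 1.5766/1.5962 = 0.9877.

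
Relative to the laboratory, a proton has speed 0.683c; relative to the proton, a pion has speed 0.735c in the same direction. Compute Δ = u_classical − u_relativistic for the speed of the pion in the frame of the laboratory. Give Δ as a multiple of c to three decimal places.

Δ = 0.474c

Galilean: u_cl = 0.735 + 0.683 = 1.4180.
Relativistic: u_rel = (0.735 + 0.683) / (1 + 0.735·0.683) = 1.4180/1.5020 = 0.9441.
Δ = 1.4180 − 0.9441 = 0.4739.
(The classical prediction exceeds c; the relativistic result does not.)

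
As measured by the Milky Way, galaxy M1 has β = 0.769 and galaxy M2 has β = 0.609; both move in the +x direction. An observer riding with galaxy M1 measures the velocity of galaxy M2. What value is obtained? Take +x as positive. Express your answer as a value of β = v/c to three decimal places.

β_A = 0.769, β_B = 0.609.
Transform to A's frame with the inverse velocity-addition law: u' = (u − v)/(1 − uv/c²), taking u = β_B and v = β_A.
u' = (0.609 − 0.769) / (1 − (0.769)(0.609)) = -0.1600/0.5317 = -0.3009.

β = -0.301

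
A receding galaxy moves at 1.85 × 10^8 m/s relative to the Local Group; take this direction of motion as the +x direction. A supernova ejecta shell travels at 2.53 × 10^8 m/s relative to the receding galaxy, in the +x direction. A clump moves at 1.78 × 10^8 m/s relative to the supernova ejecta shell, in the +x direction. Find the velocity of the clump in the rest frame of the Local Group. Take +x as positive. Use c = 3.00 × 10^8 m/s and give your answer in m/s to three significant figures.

2.97 × 10^8 m/s

Apply u = (u' + v)/(1 + u'v/c²) successively, working outward toward the Local Group.
(Dividing each given speed by c = 3.00 × 10^8 m/s to work in units of c.)
Start: velocity of the receding galaxy relative to the Local Group = 0.6167c.
Compose with the supernova ejecta shell (u' = 0.843 in the receding galaxy frame): u_1 = (0.843 + 0.617) / (1 + 0.843·0.617) = 1.4600/1.5201 = 0.9605.
Compose with the clump (u' = 0.593 in the supernova ejecta shell frame): u_2 = (0.593 + 0.960) / (1 + 0.593·0.960) = 1.5538/1.5699 = 0.9898.
So u = 0.9898 × 3.00 × 10^8 m/s.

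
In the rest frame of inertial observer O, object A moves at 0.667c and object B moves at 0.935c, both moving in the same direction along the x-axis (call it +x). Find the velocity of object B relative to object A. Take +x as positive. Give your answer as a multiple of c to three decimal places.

β_A = 0.667, β_B = 0.935.
Transform to A's frame with the inverse velocity-addition law: u' = (u − v)/(1 − uv/c²), taking u = β_B and v = β_A.
u' = (0.935 − 0.667) / (1 − (0.667)(0.935)) = 0.2680/0.3764 = 0.7121.

+0.712c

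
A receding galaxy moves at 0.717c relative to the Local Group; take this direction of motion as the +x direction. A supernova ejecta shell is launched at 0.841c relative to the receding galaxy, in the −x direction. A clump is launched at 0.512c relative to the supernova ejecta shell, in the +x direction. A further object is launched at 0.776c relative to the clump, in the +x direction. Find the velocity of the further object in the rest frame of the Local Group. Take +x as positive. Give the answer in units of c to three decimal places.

+0.856c

Apply u = (u' + v)/(1 + u'v/c²) successively, working outward toward the Local Group.
Start: velocity of the receding galaxy relative to the Local Group = 0.7170c.
Compose with the supernova ejecta shell (u' = -0.841 in the receding galaxy frame): u_1 = (-0.841 + 0.717) / (1 + (-0.841)·0.717) = -0.1240/0.3970 = -0.3123.
Compose with the clump (u' = 0.512 in the supernova ejecta shell frame): u_2 = (0.512 + (-0.312)) / (1 + 0.512·(-0.312)) = 0.1997/0.8401 = 0.2377.
Compose with the further object (u' = 0.776 in the clump frame): u_3 = (0.776 + 0.238) / (1 + 0.776·0.238) = 1.0137/1.1844 = 0.8558.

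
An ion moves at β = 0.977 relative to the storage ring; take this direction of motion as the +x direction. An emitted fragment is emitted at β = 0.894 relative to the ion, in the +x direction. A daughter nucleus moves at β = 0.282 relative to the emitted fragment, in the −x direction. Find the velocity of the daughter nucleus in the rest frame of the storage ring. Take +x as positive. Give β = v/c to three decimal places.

β = +0.998

Apply u = (u' + v)/(1 + u'v/c²) successively, working outward toward the storage ring.
Start: velocity of the ion relative to the storage ring = 0.9770c.
Compose with the emitted fragment (u' = 0.894 in the ion frame): u_1 = (0.894 + 0.977) / (1 + 0.894·0.977) = 1.8710/1.8734 = 0.9987.
Compose with the daughter nucleus (u' = -0.282 in the emitted fragment frame): u_2 = (-0.282 + 0.999) / (1 + (-0.282)·0.999) = 0.7167/0.7184 = 0.9977.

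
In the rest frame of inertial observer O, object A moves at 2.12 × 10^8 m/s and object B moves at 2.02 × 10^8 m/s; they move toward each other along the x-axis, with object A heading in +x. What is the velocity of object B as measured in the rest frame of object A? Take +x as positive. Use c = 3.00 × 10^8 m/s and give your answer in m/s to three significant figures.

β_A = 0.707, β_B = -0.673 (dividing each by c = 3.00 × 10^8 m/s).
Transform to A's frame with the inverse velocity-addition law: u' = (u − v)/(1 − uv/c²), taking u = β_B and v = β_A.
u' = (-0.673 − 0.707) / (1 − (0.707)(-0.673)) = -1.3800/1.4758 = -0.9351.
u' = -0.9351 × 3.00 × 10^8 m/s.

-2.81 × 10^8 m/s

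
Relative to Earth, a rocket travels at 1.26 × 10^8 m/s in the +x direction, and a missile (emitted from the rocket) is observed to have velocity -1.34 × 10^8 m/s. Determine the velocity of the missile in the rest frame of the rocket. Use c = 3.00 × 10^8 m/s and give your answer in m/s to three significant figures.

v = 0.420c, u = -0.447c.
Invert the composition law: u' = (u − v)/(1 − uv/c²).
u' = (-0.447 − 0.420) / (1 − (-0.447)(0.420)) = -0.8667/1.1876 = -0.7298.
u' = -0.7298 × 3.00 × 10^8 m/s.

-2.19 × 10^8 m/s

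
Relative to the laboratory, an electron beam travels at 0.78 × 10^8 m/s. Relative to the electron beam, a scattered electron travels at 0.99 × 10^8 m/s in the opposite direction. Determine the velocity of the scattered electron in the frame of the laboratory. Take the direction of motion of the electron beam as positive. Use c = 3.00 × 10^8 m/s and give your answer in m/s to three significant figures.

In units of c (dividing by 3.00 × 10^8 m/s): v = 0.260, u' = -0.330.
u = (u' + v)/(1 + u'v/c²):
u = (-0.330 + 0.260) / (1 + (-0.330)·0.260) = -0.0700/0.9142 = -0.0766
(Galilean addition would give -0.070c.)
Converting back: u = -0.0766 × 3.00 × 10^8 m/s.

-2.30 × 10^7 m/s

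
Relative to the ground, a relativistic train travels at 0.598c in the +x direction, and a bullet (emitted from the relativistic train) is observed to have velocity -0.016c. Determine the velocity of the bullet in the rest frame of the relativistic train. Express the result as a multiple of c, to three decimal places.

Invert the composition law: u' = (u − v)/(1 − uv/c²).
u' = (-0.016 − 0.598) / (1 − (-0.016)(0.598)) = -0.6140/1.0096 = -0.6082.

-0.608c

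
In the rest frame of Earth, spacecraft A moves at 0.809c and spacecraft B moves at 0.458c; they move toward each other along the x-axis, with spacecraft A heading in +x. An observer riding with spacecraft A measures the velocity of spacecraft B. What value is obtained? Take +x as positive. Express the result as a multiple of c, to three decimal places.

-0.924c

β_A = 0.809, β_B = -0.458.
Transform to A's frame with the inverse velocity-addition law: u' = (u − v)/(1 − uv/c²), taking u = β_B and v = β_A.
u' = (-0.458 − 0.809) / (1 − (0.809)(-0.458)) = -1.2670/1.3705 = -0.9245.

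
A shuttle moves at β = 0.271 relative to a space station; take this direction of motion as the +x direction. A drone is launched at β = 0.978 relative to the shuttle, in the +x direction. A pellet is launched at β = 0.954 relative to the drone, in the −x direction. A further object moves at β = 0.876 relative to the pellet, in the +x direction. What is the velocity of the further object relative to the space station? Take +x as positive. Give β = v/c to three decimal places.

β = +0.965

Apply u = (u' + v)/(1 + u'v/c²) successively, working outward toward the space station.
Start: velocity of the shuttle relative to the space station = 0.2710c.
Compose with the drone (u' = 0.978 in the shuttle frame): u_1 = (0.978 + 0.271) / (1 + 0.978·0.271) = 1.2490/1.2650 = 0.9873.
Compose with the pellet (u' = -0.954 in the drone frame): u_2 = (-0.954 + 0.987) / (1 + (-0.954)·0.987) = 0.0333/0.0581 = 0.5736.
Compose with the further object (u' = 0.876 in the pellet frame): u_3 = (0.876 + 0.574) / (1 + 0.876·0.574) = 1.4496/1.5025 = 0.9648.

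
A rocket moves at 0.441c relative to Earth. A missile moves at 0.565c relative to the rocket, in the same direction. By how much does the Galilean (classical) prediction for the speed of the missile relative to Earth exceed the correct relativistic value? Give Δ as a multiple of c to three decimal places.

Δ = 0.201c

Galilean: u_cl = 0.565 + 0.441 = 1.0060.
Relativistic: u_rel = (0.565 + 0.441) / (1 + 0.565·0.441) = 1.0060/1.2492 = 0.8053.
Δ = 1.0060 − 0.8053 = 0.2007.
(The classical prediction exceeds c; the relativistic result does not.)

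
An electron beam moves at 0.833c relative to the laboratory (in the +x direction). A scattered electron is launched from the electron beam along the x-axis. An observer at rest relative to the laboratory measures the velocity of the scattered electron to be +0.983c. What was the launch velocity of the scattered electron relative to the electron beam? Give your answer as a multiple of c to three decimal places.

Invert the composition law: u' = (u − v)/(1 − uv/c²).
u' = (0.983 − 0.833) / (1 − (0.983)(0.833)) = 0.1500/0.1812 = 0.8280.

+0.828c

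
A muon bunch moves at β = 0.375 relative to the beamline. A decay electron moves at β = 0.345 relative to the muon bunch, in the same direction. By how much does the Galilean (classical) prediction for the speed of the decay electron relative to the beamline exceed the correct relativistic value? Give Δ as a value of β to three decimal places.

Δ = 0.082

Galilean: u_cl = 0.345 + 0.375 = 0.7200.
Relativistic: u_rel = (0.345 + 0.375) / (1 + 0.345·0.375) = 0.7200/1.1294 = 0.6375.
Δ = 0.7200 − 0.6375 = 0.0825.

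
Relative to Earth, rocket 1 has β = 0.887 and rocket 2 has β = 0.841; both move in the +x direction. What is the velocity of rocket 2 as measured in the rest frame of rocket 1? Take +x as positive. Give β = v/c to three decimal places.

β_A = 0.887, β_B = 0.841.
Transform to A's frame with the inverse velocity-addition law: u' = (u − v)/(1 − uv/c²), taking u = β_B and v = β_A.
u' = (0.841 − 0.887) / (1 − (0.887)(0.841)) = -0.0460/0.2540 = -0.1811.

β = -0.181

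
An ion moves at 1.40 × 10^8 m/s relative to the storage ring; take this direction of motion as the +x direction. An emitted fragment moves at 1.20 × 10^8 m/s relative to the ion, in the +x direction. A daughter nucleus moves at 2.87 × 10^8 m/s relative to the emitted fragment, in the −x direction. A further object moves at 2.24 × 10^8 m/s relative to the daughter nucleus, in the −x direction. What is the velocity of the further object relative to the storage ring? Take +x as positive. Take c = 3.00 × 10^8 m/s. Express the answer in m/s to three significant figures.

Apply u = (u' + v)/(1 + u'v/c²) successively, working outward toward the storage ring.
(Dividing each given speed by c = 3.00 × 10^8 m/s to work in units of c.)
Start: velocity of the ion relative to the storage ring = 0.4667c.
Compose with the emitted fragment (u' = 0.400 in the ion frame): u_1 = (0.400 + 0.467) / (1 + 0.400·0.467) = 0.8667/1.1867 = 0.7303.
Compose with the daughter nucleus (u' = -0.957 in the emitted fragment frame): u_2 = (-0.957 + 0.730) / (1 + (-0.957)·0.730) = -0.2263/0.3013 = -0.7511.
Compose with the further object (u' = -0.747 in the daughter nucleus frame): u_3 = (-0.747 + (-0.751)) / (1 + (-0.747)·(-0.751)) = -1.4978/1.5609 = -0.9596.
So u = -0.9596 × 3.00 × 10^8 m/s.

-2.88 × 10^8 m/s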